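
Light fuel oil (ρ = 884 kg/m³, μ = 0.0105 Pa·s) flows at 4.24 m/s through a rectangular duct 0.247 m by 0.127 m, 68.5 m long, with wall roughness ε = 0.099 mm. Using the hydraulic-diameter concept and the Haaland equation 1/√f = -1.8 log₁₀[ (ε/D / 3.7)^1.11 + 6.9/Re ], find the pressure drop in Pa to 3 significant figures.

ΔP ≈ 71100 Pa

Hydraulic diameter D_h = 4A/P = 4·(0.247·0.127)/(2·(0.247+0.127)) = 0.1255/0.748 = 0.1677 m.
Re = ρVD_h/μ = 884·4.24·0.1677/0.0105 = 5.988e+04.
ε/D_h = 9.9e-05/0.1677 = 0.00059; Haaland gives 1/√f = -1.8 log₁₀[6.1e-05+0.000115] = 6.757, so f = 0.0219.
ΔP = f(L/D_h)(ρV²/2) = 0.0219·68.5/0.1677·7946 = 7.106e+04 Pa.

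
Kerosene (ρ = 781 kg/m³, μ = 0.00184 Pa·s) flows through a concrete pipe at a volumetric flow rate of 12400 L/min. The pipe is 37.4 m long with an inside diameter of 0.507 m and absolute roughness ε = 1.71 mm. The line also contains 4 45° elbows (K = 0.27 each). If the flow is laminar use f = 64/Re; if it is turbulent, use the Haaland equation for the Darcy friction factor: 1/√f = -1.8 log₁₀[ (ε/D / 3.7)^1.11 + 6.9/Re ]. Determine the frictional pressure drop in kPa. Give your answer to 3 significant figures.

ΔP ≈ 1.28 kPa

Q = 12400 L/min = 12400/60000 = 0.2067 m³/s.
Cross-sectional area A = πD²/4 = π(0.507)²/4 = 0.2019 m²; mean velocity V = Q/A = 0.2067/0.2019 = 1.024 m/s.
Reynolds number Re = ρVD/μ = 781 · 1.024 · 0.507 / 0.00184 = 2.203e+05.
Re > 4000 → turbulent. Relative roughness ε/D = 0.00171/0.507 = 0.00337. Haaland: 1/√f = -1.8 log₁₀[(0.00337/3.7)^1.11 + 6.9/2.203e+05] = -1.8 log₁₀[0.000422 + 3.13e-05] = 6.018, so f = 0.02761.
Total minor-loss coefficient ΣK = 4·0.27 = 1.08.
ΔP = [f·L/D + ΣK]·(ρV²/2) = [0.02761·37.4/0.507 + 1.08]·(781·1.024²/2) = [2.037 + 1.08]·409.2 = 1275 Pa.
ΔP = 1275 Pa = 1.28 kPa.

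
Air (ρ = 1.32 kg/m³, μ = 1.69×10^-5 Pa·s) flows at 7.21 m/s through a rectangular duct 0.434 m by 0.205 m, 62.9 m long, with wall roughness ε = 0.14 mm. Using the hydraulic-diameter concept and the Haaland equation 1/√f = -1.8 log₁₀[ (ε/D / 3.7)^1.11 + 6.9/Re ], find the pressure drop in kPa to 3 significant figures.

Hydraulic diameter D_h = 4A/P = 4·(0.434·0.205)/(2·(0.434+0.205)) = 0.3559/1.278 = 0.2785 m.
Re = ρVD_h/μ = 1.32·7.21·0.2785/1.69e-05 = 1.568e+05.
ε/D_h = 0.00014/0.2785 = 0.000503; Haaland gives 1/√f = -1.8 log₁₀[5.1e-05+4.4e-05] = 7.24, so f = 0.01908.
ΔP = f(L/D_h)(ρV²/2) = 0.01908·62.9/0.2785·34.31 = 147.9 Pa.
ΔP = 0.148 kPa.

ΔP ≈ 0.148 kPa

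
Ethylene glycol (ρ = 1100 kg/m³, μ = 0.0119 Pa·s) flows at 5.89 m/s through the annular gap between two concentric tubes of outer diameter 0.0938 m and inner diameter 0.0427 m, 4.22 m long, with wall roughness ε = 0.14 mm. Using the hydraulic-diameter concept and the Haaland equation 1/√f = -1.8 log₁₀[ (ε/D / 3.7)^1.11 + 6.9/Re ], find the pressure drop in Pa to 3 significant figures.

Hydraulic diameter D_h = 4A/P = D_o - D_i = 0.0938 - 0.0427 = 0.0511 m.
Re = ρVD_h/μ = 1100·5.89·0.0511/0.0119 = 2.782e+04.
ε/D_h = 0.00014/0.0511 = 0.00274; Haaland gives 1/√f = -1.8 log₁₀[0.000335+0.000248] = 5.822, so f = 0.02951.
ΔP = f(L/D_h)(ρV²/2) = 0.02951·4.22/0.0511·1.908e+04 = 4.649e+04 Pa.

ΔP ≈ 46500 Pa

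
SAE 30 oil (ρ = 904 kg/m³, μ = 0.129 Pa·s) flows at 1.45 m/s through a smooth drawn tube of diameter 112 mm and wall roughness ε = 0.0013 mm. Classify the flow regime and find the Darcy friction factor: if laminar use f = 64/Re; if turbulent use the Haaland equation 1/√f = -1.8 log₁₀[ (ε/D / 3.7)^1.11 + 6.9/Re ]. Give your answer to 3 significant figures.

f ≈ 0.0562

Re = ρVD/μ = 904·1.45·0.112/0.129 = 1138.
Re < 2300 → laminar, so f = 64/Re = 0.05624 (roughness is irrelevant in laminar flow).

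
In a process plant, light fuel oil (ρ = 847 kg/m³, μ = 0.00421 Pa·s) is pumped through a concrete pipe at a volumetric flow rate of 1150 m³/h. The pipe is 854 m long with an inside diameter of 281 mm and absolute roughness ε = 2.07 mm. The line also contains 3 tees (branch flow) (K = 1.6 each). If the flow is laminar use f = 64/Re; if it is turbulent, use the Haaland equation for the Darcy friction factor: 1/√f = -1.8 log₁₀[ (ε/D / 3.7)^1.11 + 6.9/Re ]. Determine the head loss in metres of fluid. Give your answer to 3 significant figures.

h_f ≈ 149 m

Q = 1150 m³/h = 1150/3600 = 0.3194 m³/s.
Cross-sectional area A = πD²/4 = π(0.281)²/4 = 0.06202 m²; mean velocity V = Q/A = 0.3194/0.06202 = 5.151 m/s.
Reynolds number Re = ρVD/μ = 847 · 5.151 · 0.281 / 0.00421 = 2.912e+05.
Re > 4000 → turbulent. Relative roughness ε/D = 0.00207/0.281 = 0.00737. Haaland: 1/√f = -1.8 log₁₀[(0.00737/3.7)^1.11 + 6.9/2.912e+05] = -1.8 log₁₀[0.001 + 2.37e-05] = 5.378, so f = 0.03457.
Total minor-loss coefficient ΣK = 3·1.6 = 4.8.
ΔP = [f·L/D + ΣK]·(ρV²/2) = [0.03457·854/0.281 + 4.8]·(847·5.151²/2) = [105.1 + 4.8]·1.124e+04 = 1.235e+06 Pa.
Head loss h_f = ΔP/(ρg) = 1.235e+06/(847·9.81) = 149 m.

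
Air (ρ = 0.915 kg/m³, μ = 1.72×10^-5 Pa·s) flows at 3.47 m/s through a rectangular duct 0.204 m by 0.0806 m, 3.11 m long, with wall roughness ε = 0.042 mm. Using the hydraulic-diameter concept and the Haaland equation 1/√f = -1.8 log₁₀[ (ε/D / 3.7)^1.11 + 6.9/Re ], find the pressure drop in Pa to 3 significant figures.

ΔP ≈ 3.86 Pa

Hydraulic diameter D_h = 4A/P = 4·(0.204·0.0806)/(2·(0.204+0.0806)) = 0.06577/0.5692 = 0.1155 m.
Re = ρVD_h/μ = 0.915·3.47·0.1155/1.72e-05 = 2.133e+04.
ε/D_h = 4.2e-05/0.1155 = 0.000363; Haaland gives 1/√f = -1.8 log₁₀[3.56e-05+0.000323] = 6.201, so f = 0.02601.
ΔP = f(L/D_h)(ρV²/2) = 0.02601·3.11/0.1155·5.509 = 3.856 Pa.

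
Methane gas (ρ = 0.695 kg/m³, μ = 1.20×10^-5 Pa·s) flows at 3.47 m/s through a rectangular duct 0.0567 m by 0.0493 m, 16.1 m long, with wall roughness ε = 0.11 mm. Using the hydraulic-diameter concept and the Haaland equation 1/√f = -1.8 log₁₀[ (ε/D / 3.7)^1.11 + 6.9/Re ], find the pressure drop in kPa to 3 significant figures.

Hydraulic diameter D_h = 4A/P = 4·(0.0567·0.0493)/(2·(0.0567+0.0493)) = 0.01118/0.212 = 0.05274 m.
Re = ρVD_h/μ = 0.695·3.47·0.05274/1.2e-05 = 1.06e+04.
ε/D_h = 0.00011/0.05274 = 0.00209; Haaland gives 1/√f = -1.8 log₁₀[0.000248+0.000651] = 5.484, so f = 0.03326.
ΔP = f(L/D_h)(ρV²/2) = 0.03326·16.1/0.05274·4.184 = 42.48 Pa.
ΔP = 0.0425 kPa.

ΔP ≈ 0.0425 kPa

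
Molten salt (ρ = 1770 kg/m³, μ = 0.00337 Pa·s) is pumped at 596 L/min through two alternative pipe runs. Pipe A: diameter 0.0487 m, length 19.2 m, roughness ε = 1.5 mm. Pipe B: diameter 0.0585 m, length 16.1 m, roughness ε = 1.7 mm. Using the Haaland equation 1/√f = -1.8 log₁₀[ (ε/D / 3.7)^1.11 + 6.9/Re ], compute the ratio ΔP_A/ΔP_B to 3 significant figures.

Pipe A: V = Q/A = 0.009933/0.001863 = 5.333 m/s; Re = 1.364e+05; ε/D = 0.0308; Haaland → f = 0.05814; ΔP_A = f(L/D)(ρV²/2) = 5.769e+05 Pa.
Pipe B: V = Q/A = 0.009933/0.002688 = 3.696 m/s; Re = 1.136e+05; ε/D = 0.0291; Haaland → f = 0.05681; ΔP_B = f(L/D)(ρV²/2) = 1.89e+05 Pa.
ΔP_A/ΔP_B = 5.769e+05/1.89e+05 = 3.05.

ΔP_A/ΔP_B ≈ 3.05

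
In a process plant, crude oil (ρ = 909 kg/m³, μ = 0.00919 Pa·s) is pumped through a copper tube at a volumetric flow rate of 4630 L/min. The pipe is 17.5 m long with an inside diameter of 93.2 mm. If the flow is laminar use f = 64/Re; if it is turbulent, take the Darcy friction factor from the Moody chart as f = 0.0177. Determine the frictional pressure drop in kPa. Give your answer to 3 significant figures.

ΔP ≈ 193 kPa

Q = 4630 L/min = 4630/60000 = 0.07717 m³/s.
Cross-sectional area A = πD²/4 = π(0.0932)²/4 = 0.006822 m²; mean velocity V = Q/A = 0.07717/0.006822 = 11.31 m/s.
Reynolds number Re = ρVD/μ = 909 · 11.31 · 0.0932 / 0.00919 = 1.043e+05.
Re > 4000 → turbulent; use the Moody-chart value f = 0.0177.
Darcy-Weisbach: ΔP = f(L/D)(ρV²/2) = 0.0177·(17.5/0.0932)·(909·11.31²/2) = 0.0177·187.8·5.815e+04 = 1.933e+05 Pa.
ΔP = 1.933e+05 Pa = 193 kPa.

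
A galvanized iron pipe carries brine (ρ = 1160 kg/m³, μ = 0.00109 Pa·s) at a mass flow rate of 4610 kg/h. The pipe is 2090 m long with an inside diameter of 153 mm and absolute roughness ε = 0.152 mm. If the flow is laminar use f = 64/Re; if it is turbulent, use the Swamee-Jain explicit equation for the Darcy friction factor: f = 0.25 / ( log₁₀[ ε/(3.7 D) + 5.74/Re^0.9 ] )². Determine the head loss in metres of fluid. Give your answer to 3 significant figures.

ṁ = 4610 kg/h = 4610/3600 = 1.281 kg/s.
A = πD²/4 = π(0.153)²/4 = 0.01839 m²; mean velocity V = ṁ/(ρA) = 1.281/(1160 · 0.01839) = 0.06004 m/s.
Reynolds number Re = ρVD/μ = 1160 · 0.06004 · 0.153 / 0.00109 = 9777.
Re > 4000 → turbulent. Relative roughness ε/D = 0.000152/0.153 = 0.000993. Swamee-Jain: f = 0.25/(log₁₀[0.000993/3.7 + 5.74/9777^0.9])² = 0.25/(log₁₀[0.000269 + 0.00147])² = 0.25/(-2.759)² = 0.03283.
Darcy-Weisbach: ΔP = f(L/D)(ρV²/2) = 0.03283·(2090/0.153)·(1160·0.06004²/2) = 0.03283·1.366e+04·2.091 = 937.8 Pa.
Head loss h_f = ΔP/(ρg) = 937.8/(1160·9.81) = 0.0824 m.

h_f ≈ 0.0824 m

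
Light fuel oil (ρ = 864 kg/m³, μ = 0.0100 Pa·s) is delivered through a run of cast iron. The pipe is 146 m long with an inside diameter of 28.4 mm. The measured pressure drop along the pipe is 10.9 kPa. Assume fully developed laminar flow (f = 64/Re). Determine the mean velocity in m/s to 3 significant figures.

V ≈ 0.188 m/s

For laminar flow, f = 64/Re with Re = ρVD/μ, so Darcy-Weisbach reduces to ΔP = 32μLV/D². Solving for V: V = ΔP·D²/(32μL) = 1.09e+04·(0.0284)²/(32·0.01·146) = 0.1882 m/s.
Check: Re = ρVD/μ = 864·0.1882·0.0284/0.01 = 461.7 < 2300, so the laminar assumption holds.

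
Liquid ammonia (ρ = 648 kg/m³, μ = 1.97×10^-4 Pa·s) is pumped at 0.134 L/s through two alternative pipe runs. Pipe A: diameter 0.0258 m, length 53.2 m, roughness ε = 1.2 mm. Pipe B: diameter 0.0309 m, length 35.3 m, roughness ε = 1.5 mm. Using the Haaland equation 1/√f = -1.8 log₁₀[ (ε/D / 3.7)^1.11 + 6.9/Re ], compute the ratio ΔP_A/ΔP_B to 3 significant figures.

ΔP_A/ΔP_B ≈ 3.63

Pipe A: V = Q/A = 0.000134/0.0005228 = 0.2563 m/s; Re = 2.175e+04; ε/D = 0.0465; Haaland → f = 0.0705; ΔP_A = f(L/D)(ρV²/2) = 3094 Pa.
Pipe B: V = Q/A = 0.000134/0.0007499 = 0.1787 m/s; Re = 1.816e+04; ε/D = 0.0485; Haaland → f = 0.07208; ΔP_B = f(L/D)(ρV²/2) = 851.9 Pa.
ΔP_A/ΔP_B = 3094/851.9 = 3.63.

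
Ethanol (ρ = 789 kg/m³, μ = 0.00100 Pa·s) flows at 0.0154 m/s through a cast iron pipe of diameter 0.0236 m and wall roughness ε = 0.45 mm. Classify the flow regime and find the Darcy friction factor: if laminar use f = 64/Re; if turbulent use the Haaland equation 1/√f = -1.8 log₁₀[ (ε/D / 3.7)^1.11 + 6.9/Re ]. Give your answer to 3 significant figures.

Re = ρVD/μ = 789·0.0154·0.0236/0.001 = 286.8.
Re < 2300 → laminar, so f = 64/Re = 0.2232 (roughness is irrelevant in laminar flow).

f ≈ 0.223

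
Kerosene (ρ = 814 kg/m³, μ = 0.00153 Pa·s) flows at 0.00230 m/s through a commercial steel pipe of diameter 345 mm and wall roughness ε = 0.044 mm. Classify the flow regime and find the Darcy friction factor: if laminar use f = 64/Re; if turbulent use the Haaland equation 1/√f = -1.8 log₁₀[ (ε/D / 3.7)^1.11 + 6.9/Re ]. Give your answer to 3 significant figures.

f ≈ 0.152

Re = ρVD/μ = 814·0.0023·0.345/0.00153 = 422.2.
Re < 2300 → laminar, so f = 64/Re = 0.1516 (roughness is irrelevant in laminar flow).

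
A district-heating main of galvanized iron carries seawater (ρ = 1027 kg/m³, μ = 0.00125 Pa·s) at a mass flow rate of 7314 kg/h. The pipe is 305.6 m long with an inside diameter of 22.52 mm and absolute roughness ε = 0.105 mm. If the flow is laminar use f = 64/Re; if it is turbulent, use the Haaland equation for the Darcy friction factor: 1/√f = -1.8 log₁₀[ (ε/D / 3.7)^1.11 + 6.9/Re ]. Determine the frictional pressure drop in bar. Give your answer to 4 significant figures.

ṁ = 7314 kg/h = 7314/3600 = 2.032 kg/s.
A = πD²/4 = π(0.02252)²/4 = 0.0003983 m²; mean velocity V = ṁ/(ρA) = 2.032/(1027 · 0.0003983) = 4.967 m/s.
Reynolds number Re = ρVD/μ = 1027 · 4.967 · 0.02252 / 0.00125 = 9.189e+04.
Re > 4000 → turbulent. Relative roughness ε/D = 0.000105/0.02252 = 0.00466. Haaland: 1/√f = -1.8 log₁₀[(0.00466/3.7)^1.11 + 6.9/9.189e+04] = -1.8 log₁₀[0.000605 + 7.51e-05] = 5.702, so f = 0.03076.
Darcy-Weisbach: ΔP = f(L/D)(ρV²/2) = 0.03076·(305.6/0.02252)·(1027·4.967²/2) = 0.03076·1.357e+04·1.267e+04 = 5.287e+06 Pa.
ΔP = 5.287e+06 Pa = 52.87 bar.

ΔP ≈ 52.87 bar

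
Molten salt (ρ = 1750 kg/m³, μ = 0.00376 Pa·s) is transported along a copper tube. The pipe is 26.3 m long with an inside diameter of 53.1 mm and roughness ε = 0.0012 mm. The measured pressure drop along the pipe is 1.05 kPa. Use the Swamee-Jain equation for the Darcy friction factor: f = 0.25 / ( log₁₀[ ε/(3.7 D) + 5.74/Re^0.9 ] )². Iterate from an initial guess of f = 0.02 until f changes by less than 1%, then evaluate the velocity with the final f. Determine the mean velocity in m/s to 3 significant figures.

V ≈ 0.263 m/s

Rearranging Darcy-Weisbach: V = √(2·ΔP·D/(f·L·ρ)). With ε/D = 1.2e-06/0.0531 = 2.26e-05, iterate starting from f = 0.02:
  f = 0.02 → V = √(2·1050·0.0531/(0.02·26.3·1750)) = 0.3481 m/s; Re = ρVD/μ = 8602; f → 0.03233
  f = 0.03233 → V = 0.2737 m/s; Re = 6765; f → 0.03463
  f = 0.03463 → V = 0.2645 m/s; Re = 6537; f → 0.03497
Converged (Δf/f < 1%). With the final f = 0.03497: V = √(2·1050·0.0531/(0.03497·26.3·1750)) = 0.2632 m/s.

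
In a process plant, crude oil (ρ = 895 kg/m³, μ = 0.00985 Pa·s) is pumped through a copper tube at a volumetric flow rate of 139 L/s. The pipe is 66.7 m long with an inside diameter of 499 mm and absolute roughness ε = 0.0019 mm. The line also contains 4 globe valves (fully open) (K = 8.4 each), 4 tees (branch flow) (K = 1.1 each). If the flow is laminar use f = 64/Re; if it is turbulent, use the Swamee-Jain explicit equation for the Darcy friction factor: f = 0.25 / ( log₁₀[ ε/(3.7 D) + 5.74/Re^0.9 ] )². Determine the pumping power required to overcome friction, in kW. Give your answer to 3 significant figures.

Q = 139 L/s = 139/1000 = 0.139 m³/s.
Cross-sectional area A = πD²/4 = π(0.499)²/4 = 0.1956 m²; mean velocity V = Q/A = 0.139/0.1956 = 0.7108 m/s.
Reynolds number Re = ρVD/μ = 895 · 0.7108 · 0.499 / 0.00985 = 3.223e+04.
Re > 4000 → turbulent. Relative roughness ε/D = 1.9e-06/0.499 = 3.81e-06. Swamee-Jain: f = 0.25/(log₁₀[3.81e-06/3.7 + 5.74/3.223e+04^0.9])² = 0.25/(log₁₀[1.03e-06 + 0.000503])² = 0.25/(-3.298)² = 0.02299.
Total minor-loss coefficient ΣK = 4·8.4 + 4·1.1 = 38.
ΔP = [f·L/D + ΣK]·(ρV²/2) = [0.02299·66.7/0.499 + 38]·(895·0.7108²/2) = [3.073 + 38]·226.1 = 9285 Pa.
Pumping power P = QΔP = 0.139·9285 = 1291 W = 1.29 kW.

P ≈ 1.29 kW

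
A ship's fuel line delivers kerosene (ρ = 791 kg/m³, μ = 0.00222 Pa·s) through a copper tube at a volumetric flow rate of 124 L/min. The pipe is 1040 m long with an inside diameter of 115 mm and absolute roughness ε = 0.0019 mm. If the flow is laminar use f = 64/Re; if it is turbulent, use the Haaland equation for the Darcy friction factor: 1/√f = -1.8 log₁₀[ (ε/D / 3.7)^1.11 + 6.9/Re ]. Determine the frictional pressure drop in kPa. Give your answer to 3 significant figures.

ΔP ≈ 4.63 kPa

Q = 124 L/min = 124/60000 = 0.002067 m³/s.
Cross-sectional area A = πD²/4 = π(0.115)²/4 = 0.01039 m²; mean velocity V = Q/A = 0.002067/0.01039 = 0.199 m/s.
Reynolds number Re = ρVD/μ = 791 · 0.199 · 0.115 / 0.00222 = 8153.
Re > 4000 → turbulent. Relative roughness ε/D = 1.9e-06/0.115 = 1.65e-05. Haaland: 1/√f = -1.8 log₁₀[(1.65e-05/3.7)^1.11 + 6.9/8153] = -1.8 log₁₀[1.15e-06 + 0.000846] = 5.529, so f = 0.03271.
Darcy-Weisbach: ΔP = f(L/D)(ρV²/2) = 0.03271·(1040/0.115)·(791·0.199²/2) = 0.03271·9043·15.66 = 4631 Pa.
ΔP = 4631 Pa = 4.63 kPa.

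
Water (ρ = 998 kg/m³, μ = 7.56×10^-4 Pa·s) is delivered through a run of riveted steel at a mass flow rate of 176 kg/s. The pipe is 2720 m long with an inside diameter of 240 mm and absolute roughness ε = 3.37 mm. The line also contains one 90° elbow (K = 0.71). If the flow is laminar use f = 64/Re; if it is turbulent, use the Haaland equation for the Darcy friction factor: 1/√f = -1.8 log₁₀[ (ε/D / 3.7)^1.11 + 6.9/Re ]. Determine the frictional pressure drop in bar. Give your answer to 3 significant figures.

ΔP ≈ 36.8 bar

A = πD²/4 = π(0.24)²/4 = 0.04524 m²; mean velocity V = ṁ/(ρA) = 176/(998 · 0.04524) = 3.898 m/s.
Reynolds number Re = ρVD/μ = 998 · 3.898 · 0.24 / 0.000756 = 1.235e+06.
Re > 4000 → turbulent. Relative roughness ε/D = 0.00337/0.24 = 0.014. Haaland: 1/√f = -1.8 log₁₀[(0.014/3.7)^1.11 + 6.9/1.235e+06] = -1.8 log₁₀[0.00206 + 5.59e-06] = 4.835, so f = 0.04278.
Total minor-loss coefficient ΣK = 1·0.71 = 0.71.
ΔP = [f·L/D + ΣK]·(ρV²/2) = [0.04278·2720/0.24 + 0.71]·(998·3.898²/2) = [484.9 + 0.71]·7583 = 3.682e+06 Pa.
ΔP = 3.682e+06 Pa = 36.8 bar.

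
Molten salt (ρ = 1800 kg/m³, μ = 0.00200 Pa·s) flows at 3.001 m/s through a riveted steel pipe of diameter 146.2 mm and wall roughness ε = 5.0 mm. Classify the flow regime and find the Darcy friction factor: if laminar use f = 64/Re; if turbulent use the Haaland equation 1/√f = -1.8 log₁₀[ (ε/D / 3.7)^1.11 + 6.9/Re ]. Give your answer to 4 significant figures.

f ≈ 0.06061

Re = ρVD/μ = 1800·3.001·0.1462/0.002 = 3.949e+05.
Re > 4000 → turbulent. ε/D = 0.005/0.1462 = 0.0342; Haaland: 1/√f = -1.8 log₁₀[0.00552 + 1.75e-05] = 4.062, so f = 0.06061.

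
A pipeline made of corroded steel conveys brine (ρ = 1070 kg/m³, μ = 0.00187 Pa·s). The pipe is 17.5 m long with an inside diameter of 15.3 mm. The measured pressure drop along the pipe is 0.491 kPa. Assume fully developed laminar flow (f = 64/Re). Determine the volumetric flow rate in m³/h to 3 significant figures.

For laminar flow, f = 64/Re with Re = ρVD/μ, so Darcy-Weisbach reduces to ΔP = 32μLV/D². Solving for V: V = ΔP·D²/(32μL) = 491·(0.0153)²/(32·0.00187·17.5) = 0.1098 m/s.
Check: Re = ρVD/μ = 1070·0.1098·0.0153/0.00187 = 960.9 < 2300, so the laminar assumption holds.
Q = V·A = 0.1098·(π/4·0.0153²) = 2.018e-05 m³/s = 0.0726 m³/h.

Q ≈ 0.0726 m³/h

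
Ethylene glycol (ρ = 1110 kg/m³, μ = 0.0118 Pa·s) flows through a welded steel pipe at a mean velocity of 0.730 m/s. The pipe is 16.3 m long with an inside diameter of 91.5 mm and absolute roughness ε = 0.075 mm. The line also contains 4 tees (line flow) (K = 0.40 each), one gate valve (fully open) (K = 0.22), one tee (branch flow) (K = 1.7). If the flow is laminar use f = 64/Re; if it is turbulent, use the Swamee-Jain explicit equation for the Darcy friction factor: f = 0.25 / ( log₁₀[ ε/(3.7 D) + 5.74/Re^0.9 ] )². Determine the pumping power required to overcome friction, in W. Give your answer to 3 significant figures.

Reynolds number Re = ρVD/μ = 1110 · 0.73 · 0.0915 / 0.0118 = 6283.
Re > 4000 → turbulent. Relative roughness ε/D = 7.5e-05/0.0915 = 0.00082. Swamee-Jain: f = 0.25/(log₁₀[0.00082/3.7 + 5.74/6283^0.9])² = 0.25/(log₁₀[0.000222 + 0.00219])² = 0.25/(-2.618)² = 0.03649.
Total minor-loss coefficient ΣK = 4·0.4 + 1·0.22 + 1·1.7 = 3.52.
ΔP = [f·L/D + ΣK]·(ρV²/2) = [0.03649·16.3/0.0915 + 3.52]·(1110·0.73²/2) = [6.5 + 3.52]·295.8 = 2963 Pa.
Q = V·A = 0.73·0.006576 = 0.0048 m³/s.
Pumping power P = QΔP = 0.0048·2963 = 14.22 W = 14.2 W.

P ≈ 14.2 W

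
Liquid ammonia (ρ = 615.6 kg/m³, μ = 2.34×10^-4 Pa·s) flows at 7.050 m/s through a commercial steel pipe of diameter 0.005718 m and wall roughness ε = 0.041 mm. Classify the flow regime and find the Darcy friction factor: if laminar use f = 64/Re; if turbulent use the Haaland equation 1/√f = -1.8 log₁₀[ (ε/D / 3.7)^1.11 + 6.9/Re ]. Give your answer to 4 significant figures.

f ≈ 0.03469

Re = ρVD/μ = 615.6·7.05·0.005718/0.000234 = 1.061e+05.
Re > 4000 → turbulent. ε/D = 4.1e-05/0.005718 = 0.00717; Haaland: 1/√f = -1.8 log₁₀[0.000975 + 6.51e-05] = 5.369, so f = 0.03469.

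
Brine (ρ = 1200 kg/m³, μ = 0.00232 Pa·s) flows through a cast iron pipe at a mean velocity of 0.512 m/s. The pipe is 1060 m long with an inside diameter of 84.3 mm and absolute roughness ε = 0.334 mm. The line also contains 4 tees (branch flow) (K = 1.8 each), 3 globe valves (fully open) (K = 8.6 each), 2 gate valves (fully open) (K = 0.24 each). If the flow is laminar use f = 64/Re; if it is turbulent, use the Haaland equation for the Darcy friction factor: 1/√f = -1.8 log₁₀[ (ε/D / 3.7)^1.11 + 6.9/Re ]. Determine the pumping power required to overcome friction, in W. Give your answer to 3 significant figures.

P ≈ 198 W

Reynolds number Re = ρVD/μ = 1200 · 0.512 · 0.0843 / 0.00232 = 2.232e+04.
Re > 4000 → turbulent. Relative roughness ε/D = 0.000334/0.0843 = 0.00396. Haaland: 1/√f = -1.8 log₁₀[(0.00396/3.7)^1.11 + 6.9/2.232e+04] = -1.8 log₁₀[0.000505 + 0.000309] = 5.561, so f = 0.03233.
Total minor-loss coefficient ΣK = 4·1.8 + 3·8.6 + 2·0.24 = 33.5.
ΔP = [f·L/D + ΣK]·(ρV²/2) = [0.03233·1060/0.0843 + 33.5]·(1200·0.512²/2) = [406.6 + 33.5]·157.3 = 6.922e+04 Pa.
Q = V·A = 0.512·0.005581 = 0.002858 m³/s.
Pumping power P = QΔP = 0.002858·6.922e+04 = 197.8 W = 198 W.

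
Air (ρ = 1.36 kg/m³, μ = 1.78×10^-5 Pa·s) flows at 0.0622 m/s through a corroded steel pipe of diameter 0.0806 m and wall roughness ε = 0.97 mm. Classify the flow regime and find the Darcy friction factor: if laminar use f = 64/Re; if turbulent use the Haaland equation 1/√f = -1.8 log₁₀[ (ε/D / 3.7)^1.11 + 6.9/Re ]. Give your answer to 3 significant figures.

f ≈ 0.167

Re = ρVD/μ = 1.36·0.0622·0.0806/1.78e-05 = 383.
Re < 2300 → laminar, so f = 64/Re = 0.1671 (roughness is irrelevant in laminar flow).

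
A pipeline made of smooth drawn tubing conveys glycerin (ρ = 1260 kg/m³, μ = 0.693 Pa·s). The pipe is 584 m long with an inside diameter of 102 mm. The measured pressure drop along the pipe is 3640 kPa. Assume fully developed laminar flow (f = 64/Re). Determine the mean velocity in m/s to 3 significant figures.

V ≈ 2.92 m/s

For laminar flow, f = 64/Re with Re = ρVD/μ, so Darcy-Weisbach reduces to ΔP = 32μLV/D². Solving for V: V = ΔP·D²/(32μL) = 3.64e+06·(0.102)²/(32·0.693·584) = 2.924 m/s.
Check: Re = ρVD/μ = 1260·2.924·0.102/0.693 = 542.3 < 2300, so the laminar assumption holds.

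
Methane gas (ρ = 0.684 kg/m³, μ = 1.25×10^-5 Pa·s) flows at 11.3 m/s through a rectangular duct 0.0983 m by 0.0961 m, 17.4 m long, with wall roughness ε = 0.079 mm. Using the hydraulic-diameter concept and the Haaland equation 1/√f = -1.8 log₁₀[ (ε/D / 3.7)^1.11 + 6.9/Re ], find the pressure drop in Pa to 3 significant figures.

Hydraulic diameter D_h = 4A/P = 4·(0.0983·0.0961)/(2·(0.0983+0.0961)) = 0.03779/0.3888 = 0.09719 m.
Re = ρVD_h/μ = 0.684·11.3·0.09719/1.25e-05 = 6.009e+04.
ε/D_h = 7.9e-05/0.09719 = 0.000813; Haaland gives 1/√f = -1.8 log₁₀[8.7e-05+0.000115] = 6.651, so f = 0.02261.
ΔP = f(L/D_h)(ρV²/2) = 0.02261·17.4/0.09719·43.67 = 176.7 Pa.

ΔP ≈ 177 Pa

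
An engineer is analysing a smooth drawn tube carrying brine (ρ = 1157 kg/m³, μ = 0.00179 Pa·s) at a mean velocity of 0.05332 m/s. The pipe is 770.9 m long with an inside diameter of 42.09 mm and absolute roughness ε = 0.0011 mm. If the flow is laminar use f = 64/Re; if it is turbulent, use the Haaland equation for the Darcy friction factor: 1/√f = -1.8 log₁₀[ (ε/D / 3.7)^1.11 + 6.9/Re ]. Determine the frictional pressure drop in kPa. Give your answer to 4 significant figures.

Reynolds number Re = ρVD/μ = 1157 · 0.05332 · 0.04209 / 0.00179 = 1451.
Re < 2300 → laminar flow, so f = 64/Re = 64/1451 = 0.04412 (the turbulent correlation is not needed).
Darcy-Weisbach: ΔP = f(L/D)(ρV²/2) = 0.04412·(770.9/0.04209)·(1157·0.05332²/2) = 0.04412·1.832e+04·1.645 = 1329 Pa.
ΔP = 1329 Pa = 1.329 kPa.

ΔP ≈ 1.329 kPa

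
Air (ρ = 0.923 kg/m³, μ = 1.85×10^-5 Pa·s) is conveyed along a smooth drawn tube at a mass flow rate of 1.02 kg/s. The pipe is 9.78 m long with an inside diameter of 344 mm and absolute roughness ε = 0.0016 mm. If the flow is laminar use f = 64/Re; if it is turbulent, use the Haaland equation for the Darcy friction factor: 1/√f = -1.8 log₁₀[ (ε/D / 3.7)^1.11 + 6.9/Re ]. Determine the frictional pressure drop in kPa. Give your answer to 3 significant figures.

ΔP ≈ 0.0287 kPa

A = πD²/4 = π(0.344)²/4 = 0.09294 m²; mean velocity V = ṁ/(ρA) = 1.02/(0.923 · 0.09294) = 11.89 m/s.
Reynolds number Re = ρVD/μ = 0.923 · 11.89 · 0.344 / 1.85e-05 = 2.041e+05.
Re > 4000 → turbulent. Relative roughness ε/D = 1.6e-06/0.344 = 4.65e-06. Haaland: 1/√f = -1.8 log₁₀[(4.65e-06/3.7)^1.11 + 6.9/2.041e+05] = -1.8 log₁₀[2.82e-07 + 3.38e-05] = 8.041, so f = 0.01547.
Darcy-Weisbach: ΔP = f(L/D)(ρV²/2) = 0.01547·(9.78/0.344)·(0.923·11.89²/2) = 0.01547·28.43·65.25 = 28.69 Pa.
ΔP = 28.69 Pa = 0.0287 kPa.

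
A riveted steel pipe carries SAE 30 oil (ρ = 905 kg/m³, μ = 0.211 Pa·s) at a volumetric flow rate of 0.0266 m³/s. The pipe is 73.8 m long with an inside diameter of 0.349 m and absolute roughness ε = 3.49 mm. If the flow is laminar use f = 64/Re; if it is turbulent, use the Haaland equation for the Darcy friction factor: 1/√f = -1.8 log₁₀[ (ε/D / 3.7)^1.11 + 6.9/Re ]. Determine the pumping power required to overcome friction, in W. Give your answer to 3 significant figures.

Cross-sectional area A = πD²/4 = π(0.349)²/4 = 0.09566 m²; mean velocity V = Q/A = 0.0266/0.09566 = 0.2781 m/s.
Reynolds number Re = ρVD/μ = 905 · 0.2781 · 0.349 / 0.211 = 416.2.
Re < 2300 → laminar flow, so f = 64/Re = 64/416.2 = 0.1538 (the turbulent correlation is not needed).
Darcy-Weisbach: ΔP = f(L/D)(ρV²/2) = 0.1538·(73.8/0.349)·(905·0.2781²/2) = 0.1538·211.5·34.99 = 1138 Pa.
Pumping power P = QΔP = 0.0266·1138 = 30.26 W = 30.3 W.

P ≈ 30.3 W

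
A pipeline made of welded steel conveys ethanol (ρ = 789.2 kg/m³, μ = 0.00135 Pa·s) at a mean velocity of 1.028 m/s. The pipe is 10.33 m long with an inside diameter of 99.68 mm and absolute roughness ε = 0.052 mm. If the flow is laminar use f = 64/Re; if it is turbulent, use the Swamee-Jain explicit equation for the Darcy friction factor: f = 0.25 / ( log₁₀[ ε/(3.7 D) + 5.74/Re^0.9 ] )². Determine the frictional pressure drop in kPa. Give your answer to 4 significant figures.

Reynolds number Re = ρVD/μ = 789.2 · 1.028 · 0.09968 / 0.00135 = 5.99e+04.
Re > 4000 → turbulent. Relative roughness ε/D = 5.2e-05/0.09968 = 0.000522. Swamee-Jain: f = 0.25/(log₁₀[0.000522/3.7 + 5.74/5.99e+04^0.9])² = 0.25/(log₁₀[0.000141 + 0.000288])² = 0.25/(-3.368)² = 0.02204.
Darcy-Weisbach: ΔP = f(L/D)(ρV²/2) = 0.02204·(10.33/0.09968)·(789.2·1.028²/2) = 0.02204·103.6·417 = 952.6 Pa.
ΔP = 952.6 Pa = 0.9526 kPa.

ΔP ≈ 0.9526 kPa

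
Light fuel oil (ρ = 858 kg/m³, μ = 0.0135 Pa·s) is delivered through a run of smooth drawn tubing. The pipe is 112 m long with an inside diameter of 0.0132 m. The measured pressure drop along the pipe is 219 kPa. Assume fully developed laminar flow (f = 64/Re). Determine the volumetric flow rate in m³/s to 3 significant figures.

For laminar flow, f = 64/Re with Re = ρVD/μ, so Darcy-Weisbach reduces to ΔP = 32μLV/D². Solving for V: V = ΔP·D²/(32μL) = 2.19e+05·(0.0132)²/(32·0.0135·112) = 0.7887 m/s.
Check: Re = ρVD/μ = 858·0.7887·0.0132/0.0135 = 661.6 < 2300, so the laminar assumption holds.
Q = V·A = 0.7887·(π/4·0.0132²) = 0.0001079 m³/s = 1.08×10^-4 m³/s.

Q ≈ 1.08×10^-4 m³/s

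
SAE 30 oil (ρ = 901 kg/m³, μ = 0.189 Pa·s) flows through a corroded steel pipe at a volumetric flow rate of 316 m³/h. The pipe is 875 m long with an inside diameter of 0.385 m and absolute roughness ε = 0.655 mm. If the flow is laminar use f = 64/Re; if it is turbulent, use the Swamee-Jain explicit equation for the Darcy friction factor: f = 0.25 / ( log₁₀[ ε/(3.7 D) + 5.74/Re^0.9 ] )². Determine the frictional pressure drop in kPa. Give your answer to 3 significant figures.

ΔP ≈ 26.9 kPa

Q = 316 m³/h = 316/3600 = 0.08778 m³/s.
Cross-sectional area A = πD²/4 = π(0.385)²/4 = 0.1164 m²; mean velocity V = Q/A = 0.08778/0.1164 = 0.754 m/s.
Reynolds number Re = ρVD/μ = 901 · 0.754 · 0.385 / 0.189 = 1384.
Re < 2300 → laminar flow, so f = 64/Re = 64/1384 = 0.04625 (the turbulent correlation is not needed).
Darcy-Weisbach: ΔP = f(L/D)(ρV²/2) = 0.04625·(875/0.385)·(901·0.754²/2) = 0.04625·2273·256.1 = 2.692e+04 Pa.
ΔP = 2.692e+04 Pa = 26.9 kPa.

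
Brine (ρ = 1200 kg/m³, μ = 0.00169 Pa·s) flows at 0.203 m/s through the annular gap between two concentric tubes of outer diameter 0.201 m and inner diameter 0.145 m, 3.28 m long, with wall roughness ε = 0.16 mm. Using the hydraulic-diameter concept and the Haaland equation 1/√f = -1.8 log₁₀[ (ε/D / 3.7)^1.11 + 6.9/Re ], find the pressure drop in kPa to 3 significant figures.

Hydraulic diameter D_h = 4A/P = D_o - D_i = 0.201 - 0.145 = 0.056 m.
Re = ρVD_h/μ = 1200·0.203·0.056/0.00169 = 8072.
ε/D_h = 0.00016/0.056 = 0.00286; Haaland gives 1/√f = -1.8 log₁₀[0.000351+0.000855] = 5.254, so f = 0.03623.
ΔP = f(L/D_h)(ρV²/2) = 0.03623·3.28/0.056·24.73 = 52.47 Pa.
ΔP = 0.0525 kPa.

ΔP ≈ 0.0525 kPa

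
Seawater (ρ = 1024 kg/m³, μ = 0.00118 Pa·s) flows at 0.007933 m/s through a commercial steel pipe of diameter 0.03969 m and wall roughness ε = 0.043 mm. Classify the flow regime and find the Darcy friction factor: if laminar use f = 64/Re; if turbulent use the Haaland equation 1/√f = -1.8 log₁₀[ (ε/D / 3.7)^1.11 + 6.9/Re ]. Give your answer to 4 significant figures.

Re = ρVD/μ = 1024·0.007933·0.03969/0.00118 = 273.2.
Re < 2300 → laminar, so f = 64/Re = 0.2342 (roughness is irrelevant in laminar flow).

f ≈ 0.2342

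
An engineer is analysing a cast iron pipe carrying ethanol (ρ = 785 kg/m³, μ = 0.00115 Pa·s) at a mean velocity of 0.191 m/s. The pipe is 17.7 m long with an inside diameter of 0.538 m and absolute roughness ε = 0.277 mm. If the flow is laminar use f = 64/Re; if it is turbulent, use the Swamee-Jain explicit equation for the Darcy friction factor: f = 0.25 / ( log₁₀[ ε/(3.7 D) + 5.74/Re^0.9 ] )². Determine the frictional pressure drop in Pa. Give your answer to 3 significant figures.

ΔP ≈ 10.1 Pa

Reynolds number Re = ρVD/μ = 785 · 0.191 · 0.538 / 0.00115 = 7.014e+04.
Re > 4000 → turbulent. Relative roughness ε/D = 0.000277/0.538 = 0.000515. Swamee-Jain: f = 0.25/(log₁₀[0.000515/3.7 + 5.74/7.014e+04^0.9])² = 0.25/(log₁₀[0.000139 + 0.00025])² = 0.25/(-3.41)² = 0.0215.
Darcy-Weisbach: ΔP = f(L/D)(ρV²/2) = 0.0215·(17.7/0.538)·(785·0.191²/2) = 0.0215·32.9·14.32 = 10.13 Pa.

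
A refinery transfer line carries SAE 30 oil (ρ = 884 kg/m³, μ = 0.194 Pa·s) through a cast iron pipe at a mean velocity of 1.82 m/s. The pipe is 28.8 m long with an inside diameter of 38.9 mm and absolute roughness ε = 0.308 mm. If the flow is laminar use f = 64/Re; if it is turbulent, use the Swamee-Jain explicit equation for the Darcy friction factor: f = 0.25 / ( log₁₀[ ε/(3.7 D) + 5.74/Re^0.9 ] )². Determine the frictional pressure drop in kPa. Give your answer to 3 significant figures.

ΔP ≈ 215 kPa

Reynolds number Re = ρVD/μ = 884 · 1.82 · 0.0389 / 0.194 = 322.6.
Re < 2300 → laminar flow, so f = 64/Re = 64/322.6 = 0.1984 (the turbulent correlation is not needed).
Darcy-Weisbach: ΔP = f(L/D)(ρV²/2) = 0.1984·(28.8/0.0389)·(884·1.82²/2) = 0.1984·740.4·1464 = 2.15e+05 Pa.
ΔP = 2.15e+05 Pa = 215 kPa.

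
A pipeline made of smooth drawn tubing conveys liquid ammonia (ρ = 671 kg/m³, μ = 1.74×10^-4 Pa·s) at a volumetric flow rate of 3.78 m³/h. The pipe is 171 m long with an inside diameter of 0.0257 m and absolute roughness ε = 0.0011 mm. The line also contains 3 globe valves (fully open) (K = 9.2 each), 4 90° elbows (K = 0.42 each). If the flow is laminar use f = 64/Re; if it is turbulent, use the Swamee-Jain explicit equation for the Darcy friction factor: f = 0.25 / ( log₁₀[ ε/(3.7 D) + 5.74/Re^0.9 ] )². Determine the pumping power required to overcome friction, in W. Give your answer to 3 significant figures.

P ≈ 195 W

Q = 3.78 m³/h = 3.78/3600 = 0.00105 m³/s.
Cross-sectional area A = πD²/4 = π(0.0257)²/4 = 0.0005187 m²; mean velocity V = Q/A = 0.00105/0.0005187 = 2.024 m/s.
Reynolds number Re = ρVD/μ = 671 · 2.024 · 0.0257 / 0.000174 = 2.006e+05.
Re > 4000 → turbulent. Relative roughness ε/D = 1.1e-06/0.0257 = 4.28e-05. Swamee-Jain: f = 0.25/(log₁₀[4.28e-05/3.7 + 5.74/2.006e+05^0.9])² = 0.25/(log₁₀[1.16e-05 + 9.7e-05])² = 0.25/(-3.964)² = 0.01591.
Total minor-loss coefficient ΣK = 3·9.2 + 4·0.42 = 29.3.
ΔP = [f·L/D + ΣK]·(ρV²/2) = [0.01591·171/0.0257 + 29.3]·(671·2.024²/2) = [105.8 + 29.3]·1375 = 1.857e+05 Pa.
Pumping power P = QΔP = 0.00105·1.857e+05 = 195.0 W = 195 W.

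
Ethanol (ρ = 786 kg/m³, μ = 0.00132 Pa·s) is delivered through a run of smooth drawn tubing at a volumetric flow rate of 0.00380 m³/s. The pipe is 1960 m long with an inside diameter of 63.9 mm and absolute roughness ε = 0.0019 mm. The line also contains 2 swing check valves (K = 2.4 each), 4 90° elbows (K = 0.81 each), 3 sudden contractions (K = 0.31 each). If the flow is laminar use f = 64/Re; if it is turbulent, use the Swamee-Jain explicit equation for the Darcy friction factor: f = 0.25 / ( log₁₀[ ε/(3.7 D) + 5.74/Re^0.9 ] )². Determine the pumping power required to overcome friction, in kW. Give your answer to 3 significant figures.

P ≈ 1.39 kW

Cross-sectional area A = πD²/4 = π(0.0639)²/4 = 0.003207 m²; mean velocity V = Q/A = 0.0038/0.003207 = 1.185 m/s.
Reynolds number Re = ρVD/μ = 786 · 1.185 · 0.0639 / 0.00132 = 4.509e+04.
Re > 4000 → turbulent. Relative roughness ε/D = 1.9e-06/0.0639 = 2.97e-05. Swamee-Jain: f = 0.25/(log₁₀[2.97e-05/3.7 + 5.74/4.509e+04^0.9])² = 0.25/(log₁₀[8.04e-06 + 0.000372])² = 0.25/(-3.42)² = 0.02137.
Total minor-loss coefficient ΣK = 2·2.4 + 4·0.81 + 3·0.31 = 8.97.
ΔP = [f·L/D + ΣK]·(ρV²/2) = [0.02137·1960/0.0639 + 8.97]·(786·1.185²/2) = [655.4 + 8.97]·551.8 = 3.666e+05 Pa.
Pumping power P = QΔP = 0.0038·3.666e+05 = 1393 W = 1.39 kW.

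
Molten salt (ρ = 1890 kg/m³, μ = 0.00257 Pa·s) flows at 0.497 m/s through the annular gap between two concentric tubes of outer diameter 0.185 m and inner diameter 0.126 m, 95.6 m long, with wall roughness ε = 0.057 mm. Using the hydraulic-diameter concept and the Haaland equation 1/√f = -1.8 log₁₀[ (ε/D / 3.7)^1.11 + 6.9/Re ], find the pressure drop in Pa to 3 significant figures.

ΔP ≈ 10300 Pa

Hydraulic diameter D_h = 4A/P = D_o - D_i = 0.185 - 0.126 = 0.059 m.
Re = ρVD_h/μ = 1890·0.497·0.059/0.00257 = 2.156e+04.
ε/D_h = 5.7e-05/0.059 = 0.000966; Haaland gives 1/√f = -1.8 log₁₀[0.000105+0.00032] = 6.068, so f = 0.02716.
ΔP = f(L/D_h)(ρV²/2) = 0.02716·95.6/0.059·233.4 = 1.027e+04 Pa.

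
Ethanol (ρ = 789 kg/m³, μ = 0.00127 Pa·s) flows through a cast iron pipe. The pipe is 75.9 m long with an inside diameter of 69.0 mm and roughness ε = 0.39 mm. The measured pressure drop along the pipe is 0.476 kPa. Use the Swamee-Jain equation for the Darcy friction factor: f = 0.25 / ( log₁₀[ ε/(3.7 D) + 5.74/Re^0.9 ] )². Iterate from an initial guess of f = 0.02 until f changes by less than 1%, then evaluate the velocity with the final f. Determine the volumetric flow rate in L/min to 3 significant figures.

Q ≈ 36.5 L/min

Rearranging Darcy-Weisbach: V = √(2·ΔP·D/(f·L·ρ)). With ε/D = 0.00039/0.069 = 0.00565, iterate starting from f = 0.02:
  f = 0.02 → V = √(2·476·0.069/(0.02·75.9·789)) = 0.2342 m/s; Re = ρVD/μ = 1.004e+04; f → 0.03912
  f = 0.03912 → V = 0.1675 m/s; Re = 7178; f → 0.04133
  f = 0.04133 → V = 0.1629 m/s; Re = 6984; f → 0.04153
Converged (Δf/f < 1%). With the final f = 0.04153: V = √(2·476·0.069/(0.04153·75.9·789)) = 0.1625 m/s.
Q = V·A = 0.1625·(π/4·0.069²) = 0.0006077 m³/s = 36.5 L/min.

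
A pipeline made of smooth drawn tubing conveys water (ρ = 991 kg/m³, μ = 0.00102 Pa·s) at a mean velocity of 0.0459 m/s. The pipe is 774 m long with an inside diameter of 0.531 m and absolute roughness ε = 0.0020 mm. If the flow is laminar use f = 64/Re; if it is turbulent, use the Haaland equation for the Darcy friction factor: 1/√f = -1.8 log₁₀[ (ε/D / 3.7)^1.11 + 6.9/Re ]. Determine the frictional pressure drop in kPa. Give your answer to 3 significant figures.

Reynolds number Re = ρVD/μ = 991 · 0.0459 · 0.531 / 0.00102 = 2.368e+04.
Re > 4000 → turbulent. Relative roughness ε/D = 2e-06/0.531 = 3.77e-06. Haaland: 1/√f = -1.8 log₁₀[(3.77e-06/3.7)^1.11 + 6.9/2.368e+04] = -1.8 log₁₀[2.23e-07 + 0.000291] = 6.363, so f = 0.0247.
Darcy-Weisbach: ΔP = f(L/D)(ρV²/2) = 0.0247·(774/0.531)·(991·0.0459²/2) = 0.0247·1458·1.044 = 37.58 Pa.
ΔP = 37.58 Pa = 0.0376 kPa.

ΔP ≈ 0.0376 kPa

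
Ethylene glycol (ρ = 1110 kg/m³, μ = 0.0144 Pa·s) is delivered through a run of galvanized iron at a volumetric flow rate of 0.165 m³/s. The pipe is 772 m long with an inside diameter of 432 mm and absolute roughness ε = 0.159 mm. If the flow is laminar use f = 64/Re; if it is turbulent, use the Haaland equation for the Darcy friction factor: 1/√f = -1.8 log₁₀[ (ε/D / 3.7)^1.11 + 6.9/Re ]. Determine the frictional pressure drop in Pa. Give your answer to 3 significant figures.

Cross-sectional area A = πD²/4 = π(0.432)²/4 = 0.1466 m²; mean velocity V = Q/A = 0.165/0.1466 = 1.126 m/s.
Reynolds number Re = ρVD/μ = 1110 · 1.126 · 0.432 / 0.0144 = 3.749e+04.
Re > 4000 → turbulent. Relative roughness ε/D = 0.000159/0.432 = 0.000368. Haaland: 1/√f = -1.8 log₁₀[(0.000368/3.7)^1.11 + 6.9/3.749e+04] = -1.8 log₁₀[3.61e-05 + 0.000184] = 6.583, so f = 0.02308.
Darcy-Weisbach: ΔP = f(L/D)(ρV²/2) = 0.02308·(772/0.432)·(1110·1.126²/2) = 0.02308·1787·703.3 = 2.9e+04 Pa.

ΔP ≈ 29000 Pa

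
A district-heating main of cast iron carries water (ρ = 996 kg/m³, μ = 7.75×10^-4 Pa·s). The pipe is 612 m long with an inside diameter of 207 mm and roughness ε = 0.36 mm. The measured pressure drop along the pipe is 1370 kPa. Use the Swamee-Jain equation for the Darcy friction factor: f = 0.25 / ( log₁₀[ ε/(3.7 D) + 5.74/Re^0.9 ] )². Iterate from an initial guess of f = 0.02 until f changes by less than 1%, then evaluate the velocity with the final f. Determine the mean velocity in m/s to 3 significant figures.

Rearranging Darcy-Weisbach: V = √(2·ΔP·D/(f·L·ρ)). With ε/D = 0.00036/0.207 = 0.00174, iterate starting from f = 0.02:
  f = 0.02 → V = √(2·1.37e+06·0.207/(0.02·612·996)) = 6.821 m/s; Re = ρVD/μ = 1.815e+06; f → 0.02274
  f = 0.02274 → V = 6.397 m/s; Re = 1.702e+06; f → 0.02275
Converged (Δf/f < 1%). With the final f = 0.02275: V = √(2·1.37e+06·0.207/(0.02275·612·996)) = 6.395 m/s.

V ≈ 6.40 m/s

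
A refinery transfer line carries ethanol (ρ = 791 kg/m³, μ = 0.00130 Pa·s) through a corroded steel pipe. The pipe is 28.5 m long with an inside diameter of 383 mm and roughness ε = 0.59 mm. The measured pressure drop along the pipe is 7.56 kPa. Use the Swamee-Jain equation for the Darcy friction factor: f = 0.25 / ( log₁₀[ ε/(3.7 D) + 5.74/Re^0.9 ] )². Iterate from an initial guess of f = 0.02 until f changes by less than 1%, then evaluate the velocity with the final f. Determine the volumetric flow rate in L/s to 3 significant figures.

Q ≈ 391 L/s

Rearranging Darcy-Weisbach: V = √(2·ΔP·D/(f·L·ρ)). With ε/D = 0.00059/0.383 = 0.00154, iterate starting from f = 0.02:
  f = 0.02 → V = √(2·7560·0.383/(0.02·28.5·791)) = 3.584 m/s; Re = ρVD/μ = 8.352e+05; f → 0.02223
  f = 0.02223 → V = 3.399 m/s; Re = 7.922e+05; f → 0.02225
Converged (Δf/f < 1%). With the final f = 0.02225: V = √(2·7560·0.383/(0.02225·28.5·791)) = 3.398 m/s.
Q = V·A = 3.398·(π/4·0.383²) = 0.3915 m³/s = 391 L/s.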